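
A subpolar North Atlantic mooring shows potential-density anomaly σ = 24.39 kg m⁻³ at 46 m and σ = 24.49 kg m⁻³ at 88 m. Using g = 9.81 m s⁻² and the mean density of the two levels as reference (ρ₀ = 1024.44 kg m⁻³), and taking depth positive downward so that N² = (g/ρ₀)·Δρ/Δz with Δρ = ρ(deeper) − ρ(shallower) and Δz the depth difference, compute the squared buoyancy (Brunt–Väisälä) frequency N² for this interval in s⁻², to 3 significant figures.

Δρ = 1024.49 − 1024.39 = 0.10 kg m⁻³ over Δz = 88 − 46 = 42 m.
N² = (9.81/1024.44) × (0.10/42) = 2.2800 × 10⁻⁵ s⁻² ≈ 2.28 × 10⁻⁵ s⁻².

2.28 × 10⁻⁵ s⁻²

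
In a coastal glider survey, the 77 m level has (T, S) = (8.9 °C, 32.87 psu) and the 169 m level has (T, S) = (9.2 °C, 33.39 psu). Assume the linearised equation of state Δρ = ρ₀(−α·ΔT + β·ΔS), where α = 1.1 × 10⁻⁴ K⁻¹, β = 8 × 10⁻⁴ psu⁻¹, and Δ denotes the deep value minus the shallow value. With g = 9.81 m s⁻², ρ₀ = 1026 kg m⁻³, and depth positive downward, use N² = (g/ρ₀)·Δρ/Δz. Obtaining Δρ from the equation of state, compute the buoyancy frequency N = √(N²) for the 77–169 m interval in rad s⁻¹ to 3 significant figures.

ΔT = +0.3 K, ΔS = +0.52 psu (deep − shallow).
Δρ/ρ₀ = −αΔT + βΔS = -3.30 × 10⁻⁵ + 4.16 × 10⁻⁴ = 3.83 × 10⁻⁴, so Δρ ≈ 0.3930 kg m⁻³.
N² = (g/ρ₀)·Δρ/Δz = g·(Δρ/ρ₀)/Δz = 9.81 × 3.83 × 10⁻⁴ / 92 = 4.0839 × 10⁻⁵ s⁻².
N = √(4.0839 × 10⁻⁵) = 6.3905 × 10⁻³ rad s⁻¹ ≈ 6.39 × 10⁻³ rad s⁻¹.

6.39 × 10⁻³ rad s⁻¹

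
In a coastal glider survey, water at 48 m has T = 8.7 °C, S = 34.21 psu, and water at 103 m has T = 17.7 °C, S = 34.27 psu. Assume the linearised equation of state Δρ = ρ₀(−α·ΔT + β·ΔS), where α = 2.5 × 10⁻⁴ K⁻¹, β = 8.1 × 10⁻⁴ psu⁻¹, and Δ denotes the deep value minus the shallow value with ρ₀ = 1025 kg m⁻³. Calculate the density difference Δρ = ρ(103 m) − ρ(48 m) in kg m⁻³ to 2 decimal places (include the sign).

-2.26 kg m⁻³

ΔT = +9.0 K, ΔS = +0.06 psu (deep − shallow).
Δρ/ρ₀ = −(2.5 × 10⁻⁴)(+9.0) + (8.1 × 10⁻⁴)(+0.06) = -2.2014 × 10⁻³.
Δρ = 1025 × (-2.2014 × 10⁻³) = -2.26 kg m⁻³.
Negative Δρ: lighter below, statically unstable.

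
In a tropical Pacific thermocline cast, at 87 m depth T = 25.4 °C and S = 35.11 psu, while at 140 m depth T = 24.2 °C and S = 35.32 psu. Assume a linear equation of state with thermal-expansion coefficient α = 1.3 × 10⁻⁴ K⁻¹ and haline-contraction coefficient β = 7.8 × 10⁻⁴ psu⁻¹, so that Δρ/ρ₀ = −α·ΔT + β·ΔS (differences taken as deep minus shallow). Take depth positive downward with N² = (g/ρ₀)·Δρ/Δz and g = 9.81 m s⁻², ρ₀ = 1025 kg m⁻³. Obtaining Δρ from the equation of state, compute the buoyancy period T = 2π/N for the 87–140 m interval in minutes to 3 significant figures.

ΔT = -1.2 K, ΔS = +0.21 psu (deep − shallow).
Δρ/ρ₀ = −αΔT + βΔS = 1.56 × 10⁻⁴ + 1.638 × 10⁻⁴ = 3.198 × 10⁻⁴, so Δρ ≈ 0.3278 kg m⁻³.
N² = (g/ρ₀)·Δρ/Δz = g·(Δρ/ρ₀)/Δz = 9.81 × 3.198 × 10⁻⁴ / 53 = 5.9193 × 10⁻⁵ s⁻².
N = √(5.9193 × 10⁻⁵) = 7.6937 × 10⁻³ rad s⁻¹ → T = 2π/N = 816.67 s = 13.611 min ≈ 13.6 min.

13.6 min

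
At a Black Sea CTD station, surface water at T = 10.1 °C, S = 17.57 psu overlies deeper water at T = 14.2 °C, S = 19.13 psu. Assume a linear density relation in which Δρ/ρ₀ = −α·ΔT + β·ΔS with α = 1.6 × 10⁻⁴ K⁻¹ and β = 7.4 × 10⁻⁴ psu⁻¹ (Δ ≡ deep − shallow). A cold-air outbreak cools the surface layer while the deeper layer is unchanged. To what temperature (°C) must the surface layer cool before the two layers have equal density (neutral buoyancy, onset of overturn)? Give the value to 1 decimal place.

Neutral buoyancy requires Δρ = 0, i.e. −α(T_deep − T_surf′) + β(S_deep − S_surf) = 0.
T_surf′ = T_deep − (β/α)·ΔS = 14.2 − (7.4 × 10⁻⁴/1.6 × 10⁻⁴)·(+1.56) = 6.985 °C.
Cooling required: 10.1 − (6.985) = 3.115 °C.

7.0 °C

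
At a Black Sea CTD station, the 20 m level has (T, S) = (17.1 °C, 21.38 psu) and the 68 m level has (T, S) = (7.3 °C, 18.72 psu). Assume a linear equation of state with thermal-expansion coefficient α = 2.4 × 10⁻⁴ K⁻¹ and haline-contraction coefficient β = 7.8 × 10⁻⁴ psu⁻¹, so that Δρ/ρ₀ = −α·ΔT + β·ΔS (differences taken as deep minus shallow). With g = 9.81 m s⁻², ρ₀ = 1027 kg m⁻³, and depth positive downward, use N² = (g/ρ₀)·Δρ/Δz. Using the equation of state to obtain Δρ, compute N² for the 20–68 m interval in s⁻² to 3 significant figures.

ΔT = -9.8 K, ΔS = -2.66 psu (deep − shallow).
Δρ/ρ₀ = −αΔT + βΔS = 2.352 × 10⁻³ − 2.0748 × 10⁻³ = 2.772 × 10⁻⁴, so Δρ ≈ 0.2847 kg m⁻³.
N² = (g/ρ₀)·Δρ/Δz = g·(Δρ/ρ₀)/Δz = 9.81 × 2.772 × 10⁻⁴ / 48 = 5.6653 × 10⁻⁵ s⁻² ≈ 5.67 × 10⁻⁵ s⁻².

5.67 × 10⁻⁵ s⁻²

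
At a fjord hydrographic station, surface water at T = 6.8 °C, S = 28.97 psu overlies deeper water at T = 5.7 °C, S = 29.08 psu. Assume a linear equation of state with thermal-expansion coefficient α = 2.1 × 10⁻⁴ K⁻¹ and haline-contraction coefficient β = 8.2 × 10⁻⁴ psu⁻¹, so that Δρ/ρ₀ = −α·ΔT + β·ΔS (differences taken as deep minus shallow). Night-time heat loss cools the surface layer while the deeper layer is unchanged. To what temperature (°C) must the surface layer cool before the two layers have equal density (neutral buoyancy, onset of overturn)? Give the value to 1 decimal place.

Neutral buoyancy requires Δρ = 0, i.e. −α(T_deep − T_surf′) + β(S_deep − S_surf) = 0.
T_surf′ = T_deep − (β/α)·ΔS = 5.7 − (8.2 × 10⁻⁴/2.1 × 10⁻⁴)·(+0.11) = 5.270 °C.
Cooling required: 6.8 − (5.270) = 1.530 °C.

5.3 °C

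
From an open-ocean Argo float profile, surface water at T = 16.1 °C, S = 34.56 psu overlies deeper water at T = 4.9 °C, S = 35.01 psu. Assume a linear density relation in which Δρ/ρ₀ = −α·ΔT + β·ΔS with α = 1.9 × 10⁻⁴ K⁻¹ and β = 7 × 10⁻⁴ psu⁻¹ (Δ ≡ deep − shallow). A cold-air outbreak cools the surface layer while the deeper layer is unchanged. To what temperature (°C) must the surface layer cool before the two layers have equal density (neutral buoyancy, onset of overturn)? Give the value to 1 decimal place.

3.2 °C

Neutral buoyancy requires Δρ = 0, i.e. −α(T_deep − T_surf′) + β(S_deep − S_surf) = 0.
T_surf′ = T_deep − (β/α)·ΔS = 4.9 − (7 × 10⁻⁴/1.9 × 10⁻⁴)·(+0.45) = 3.242 °C.
Cooling required: 16.1 − (3.242) = 12.858 °C.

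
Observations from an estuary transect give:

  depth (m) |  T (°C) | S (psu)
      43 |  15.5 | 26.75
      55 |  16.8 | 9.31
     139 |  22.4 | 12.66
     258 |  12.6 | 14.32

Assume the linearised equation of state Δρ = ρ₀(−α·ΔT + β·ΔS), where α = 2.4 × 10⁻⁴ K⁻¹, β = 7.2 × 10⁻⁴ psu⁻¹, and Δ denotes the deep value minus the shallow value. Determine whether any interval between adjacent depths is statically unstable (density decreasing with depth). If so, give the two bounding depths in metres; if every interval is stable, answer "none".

43–55 m

Evaluate Δρ/ρ₀ = −αΔT + βΔS across each adjacent pair:
  43–55 m: −αΔT+βΔS = −(2.4 × 10⁻⁴)(+1.3)+(7.2 × 10⁻⁴)(-17.44) = -0.013 → UNSTABLE
  55–139 m: −αΔT+βΔS = −(2.4 × 10⁻⁴)(+5.6)+(7.2 × 10⁻⁴)(+3.35) = 1.1 × 10⁻³ → stable
  139–258 m: −αΔT+βΔS = −(2.4 × 10⁻⁴)(-9.8)+(7.2 × 10⁻⁴)(+1.66) = 3.5 × 10⁻³ → stable
The 43–55 m interval has Δρ < 0: lighter water underlies denser water.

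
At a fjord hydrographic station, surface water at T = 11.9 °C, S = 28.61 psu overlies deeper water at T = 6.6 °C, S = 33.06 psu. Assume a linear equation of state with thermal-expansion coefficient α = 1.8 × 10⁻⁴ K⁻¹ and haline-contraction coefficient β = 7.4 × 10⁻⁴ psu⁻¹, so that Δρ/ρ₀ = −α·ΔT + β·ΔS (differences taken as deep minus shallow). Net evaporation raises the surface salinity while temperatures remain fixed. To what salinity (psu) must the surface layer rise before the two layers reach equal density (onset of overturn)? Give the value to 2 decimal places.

34.35 psu

Neutral buoyancy requires −α(T_deep − T_surf) + β(S_deep − S_surf′) = 0.
S_surf′ = S_deep − (α/β)·ΔT = 33.06 − (1.8 × 10⁻⁴/7.4 × 10⁻⁴)·(-5.3) = 34.3492 psu.
Increase required: 34.3492 − 28.61 = 5.7392 psu.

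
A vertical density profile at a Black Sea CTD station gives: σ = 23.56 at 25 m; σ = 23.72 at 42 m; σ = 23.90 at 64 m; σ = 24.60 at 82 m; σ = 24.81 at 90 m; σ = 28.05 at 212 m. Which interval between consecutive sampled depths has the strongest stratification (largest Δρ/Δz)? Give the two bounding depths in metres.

Compute the density gradient over each adjacent pair:
  25–42 m: Δρ/Δz = 0.16/17 = 9.4 × 10⁻³ kg m⁻⁴
  42–64 m: Δρ/Δz = 0.18/22 = 8.2 × 10⁻³ kg m⁻⁴
  64–82 m: Δρ/Δz = 0.70/18 = 0.039 kg m⁻⁴
  82–90 m: Δρ/Δz = 0.21/8 = 0.026 kg m⁻⁴
  90–212 m: Δρ/Δz = 3.24/122 = 0.027 kg m⁻⁴
The largest gradient is in the 64–82 m interval — the pycnocline.

64–82 m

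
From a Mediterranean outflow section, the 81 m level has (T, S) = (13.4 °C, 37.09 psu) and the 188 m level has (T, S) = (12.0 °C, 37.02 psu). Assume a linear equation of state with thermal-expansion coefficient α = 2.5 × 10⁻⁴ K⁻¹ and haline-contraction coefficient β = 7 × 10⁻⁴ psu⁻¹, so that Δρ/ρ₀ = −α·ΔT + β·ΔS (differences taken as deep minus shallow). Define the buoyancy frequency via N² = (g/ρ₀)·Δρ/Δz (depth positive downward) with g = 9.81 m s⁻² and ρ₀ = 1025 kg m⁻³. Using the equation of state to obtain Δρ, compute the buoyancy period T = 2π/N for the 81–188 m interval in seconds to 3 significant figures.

ΔT = -1.4 K, ΔS = -0.07 psu (deep − shallow).
Δρ/ρ₀ = −αΔT + βΔS = 3.50 × 10⁻⁴ − 4.90 × 10⁻⁵ = 3.01 × 10⁻⁴, so Δρ ≈ 0.3085 kg m⁻³.
N² = (g/ρ₀)·Δρ/Δz = g·(Δρ/ρ₀)/Δz = 9.81 × 3.01 × 10⁻⁴ / 107 = 2.7596 × 10⁻⁵ s⁻².
N = √(2.7596 × 10⁻⁵) = 5.2532 × 10⁻³ rad s⁻¹ → T = 2π/N = 1.1961 × 10³ s ≈ 1.20 × 10³ s.

1.20 × 10³ s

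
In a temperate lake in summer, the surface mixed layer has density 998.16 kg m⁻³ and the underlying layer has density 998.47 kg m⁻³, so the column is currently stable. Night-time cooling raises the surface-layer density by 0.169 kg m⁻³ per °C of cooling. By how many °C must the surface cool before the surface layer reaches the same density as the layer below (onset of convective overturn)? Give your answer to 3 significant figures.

1.83 °C

Density deficit of the surface layer: 998.47 − 998.16 = 0.31 kg m⁻³.
Required change = 0.31 / 0.169 = 1.83 °C.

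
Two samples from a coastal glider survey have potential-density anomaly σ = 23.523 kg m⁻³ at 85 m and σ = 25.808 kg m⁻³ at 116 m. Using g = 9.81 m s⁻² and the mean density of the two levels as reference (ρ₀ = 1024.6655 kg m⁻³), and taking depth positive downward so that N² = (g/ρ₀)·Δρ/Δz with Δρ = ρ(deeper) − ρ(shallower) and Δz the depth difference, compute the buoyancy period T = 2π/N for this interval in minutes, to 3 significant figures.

3.94 min

Δρ = 1025.808 − 1023.523 = 2.285 kg m⁻³ over Δz = 116 − 85 = 31 m.
N² = (9.81/1024.6655) × (2.285/31) = 7.0569 × 10⁻⁴ s⁻².
N = √(7.0569 × 10⁻⁴) = 0.026565 rad s⁻¹, so T = 2π/N = 236.52 s = 3.9420 min ≈ 3.94 min.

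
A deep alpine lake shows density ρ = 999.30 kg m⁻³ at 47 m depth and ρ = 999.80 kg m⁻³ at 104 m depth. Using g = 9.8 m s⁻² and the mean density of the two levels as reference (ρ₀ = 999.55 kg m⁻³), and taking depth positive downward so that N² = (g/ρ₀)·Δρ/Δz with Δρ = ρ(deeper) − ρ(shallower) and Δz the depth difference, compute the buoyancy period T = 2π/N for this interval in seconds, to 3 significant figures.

678 s

Δρ = 999.80 − 999.30 = 0.50 kg m⁻³ over Δz = 104 − 47 = 57 m.
N² = (9.8/999.55) × (0.50/57) = 8.6004 × 10⁻⁵ s⁻².
N = √(8.6004 × 10⁻⁵) = 9.2738 × 10⁻³ rad s⁻¹, so T = 2π/N = 677.52 s ≈ 678 s.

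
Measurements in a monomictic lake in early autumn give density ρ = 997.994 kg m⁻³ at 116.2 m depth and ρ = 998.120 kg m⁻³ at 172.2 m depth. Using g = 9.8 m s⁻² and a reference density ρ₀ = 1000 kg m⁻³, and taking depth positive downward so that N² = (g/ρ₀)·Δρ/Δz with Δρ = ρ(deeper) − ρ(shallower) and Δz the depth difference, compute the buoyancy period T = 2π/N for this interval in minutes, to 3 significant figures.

22.3 min

Δρ = 998.120 − 997.994 = 0.126 kg m⁻³ over Δz = 172.2 − 116.2 = 56 m.
N² = (9.8/1000) × (0.126/56) = 2.2050 × 10⁻⁵ s⁻².
N = √(2.2050 × 10⁻⁵) = 4.6957 × 10⁻³ rad s⁻¹, so T = 2π/N = 1.3381 × 10³ s = 22.302 min ≈ 22.3 min.
N² > 0, so the interval is statically stable.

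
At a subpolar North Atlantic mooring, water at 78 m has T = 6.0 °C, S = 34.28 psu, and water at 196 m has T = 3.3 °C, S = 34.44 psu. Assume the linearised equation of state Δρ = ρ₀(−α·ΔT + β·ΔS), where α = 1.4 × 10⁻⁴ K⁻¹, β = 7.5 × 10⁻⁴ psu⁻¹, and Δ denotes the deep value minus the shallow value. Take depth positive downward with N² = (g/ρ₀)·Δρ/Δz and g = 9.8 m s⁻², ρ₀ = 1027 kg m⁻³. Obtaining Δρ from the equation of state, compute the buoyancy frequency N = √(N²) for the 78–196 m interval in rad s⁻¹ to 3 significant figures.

6.43 × 10⁻³ rad s⁻¹

ΔT = -2.7 K, ΔS = +0.16 psu (deep − shallow).
Δρ/ρ₀ = −αΔT + βΔS = 3.78 × 10⁻⁴ + 1.20 × 10⁻⁴ = 4.98 × 10⁻⁴, so Δρ ≈ 0.5114 kg m⁻³.
N² = (g/ρ₀)·Δρ/Δz = g·(Δρ/ρ₀)/Δz = 9.8 × 4.98 × 10⁻⁴ / 118 = 4.1359 × 10⁻⁵ s⁻².
N = √(4.1359 × 10⁻⁵) = 6.4311 × 10⁻³ rad s⁻¹ ≈ 6.43 × 10⁻³ rad s⁻¹.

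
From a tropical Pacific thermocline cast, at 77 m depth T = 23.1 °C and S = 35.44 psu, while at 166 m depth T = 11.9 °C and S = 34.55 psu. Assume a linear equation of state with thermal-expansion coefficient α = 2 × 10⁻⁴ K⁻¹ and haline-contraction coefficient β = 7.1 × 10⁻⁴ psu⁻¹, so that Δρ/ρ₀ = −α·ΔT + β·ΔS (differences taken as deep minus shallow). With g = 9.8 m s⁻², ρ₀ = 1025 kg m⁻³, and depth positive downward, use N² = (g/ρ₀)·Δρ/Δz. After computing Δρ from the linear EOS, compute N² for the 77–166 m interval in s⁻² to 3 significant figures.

ΔT = -11.2 K, ΔS = -0.89 psu (deep − shallow).
Δρ/ρ₀ = −αΔT + βΔS = 2.24 × 10⁻³ − 6.319 × 10⁻⁴ = 1.6081 × 10⁻³, so Δρ ≈ 1.648 kg m⁻³.
N² = (g/ρ₀)·Δρ/Δz = g·(Δρ/ρ₀)/Δz = 9.8 × 1.6081 × 10⁻³ / 89 = 1.7707 × 10⁻⁴ s⁻² ≈ 1.77 × 10⁻⁴ s⁻².

1.77 × 10⁻⁴ s⁻²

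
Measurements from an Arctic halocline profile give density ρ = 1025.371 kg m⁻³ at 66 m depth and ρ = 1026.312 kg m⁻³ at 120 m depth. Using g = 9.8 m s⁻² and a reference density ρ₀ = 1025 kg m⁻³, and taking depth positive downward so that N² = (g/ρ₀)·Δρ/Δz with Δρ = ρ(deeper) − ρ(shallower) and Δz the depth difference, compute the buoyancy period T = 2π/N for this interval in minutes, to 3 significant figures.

8.11 min

Δρ = 1026.312 − 1025.371 = 0.941 kg m⁻³ over Δz = 120 − 66 = 54 m.
N² = (9.8/1025) × (0.941/54) = 1.6661 × 10⁻⁴ s⁻².
N = √(1.6661 × 10⁻⁴) = 0.012908 rad s⁻¹, so T = 2π/N = 486.77 s = 8.1128 min ≈ 8.11 min.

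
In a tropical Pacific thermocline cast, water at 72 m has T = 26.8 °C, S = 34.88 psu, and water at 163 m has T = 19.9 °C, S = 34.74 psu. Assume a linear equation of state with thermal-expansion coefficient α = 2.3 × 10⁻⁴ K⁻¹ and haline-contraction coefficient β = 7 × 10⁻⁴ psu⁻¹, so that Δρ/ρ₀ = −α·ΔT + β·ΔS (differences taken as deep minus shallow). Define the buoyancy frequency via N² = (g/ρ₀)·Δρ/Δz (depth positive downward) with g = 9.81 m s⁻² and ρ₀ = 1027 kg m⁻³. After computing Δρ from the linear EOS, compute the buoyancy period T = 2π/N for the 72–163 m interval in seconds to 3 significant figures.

496 s

ΔT = -6.9 K, ΔS = -0.14 psu (deep − shallow).
Δρ/ρ₀ = −αΔT + βΔS = 1.587 × 10⁻³ − 9.80 × 10⁻⁵ = 1.489 × 10⁻³, so Δρ ≈ 1.529 kg m⁻³.
N² = (g/ρ₀)·Δρ/Δz = g·(Δρ/ρ₀)/Δz = 9.81 × 1.489 × 10⁻³ / 91 = 1.6052 × 10⁻⁴ s⁻².
N = √(1.6052 × 10⁻⁴) = 0.012670 rad s⁻¹ → T = 2π/N = 495.91 s ≈ 496 s.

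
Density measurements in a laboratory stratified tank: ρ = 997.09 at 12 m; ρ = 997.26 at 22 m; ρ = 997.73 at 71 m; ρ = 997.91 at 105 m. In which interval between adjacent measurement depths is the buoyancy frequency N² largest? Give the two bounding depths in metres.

Compute the density gradient over each adjacent pair:
  12–22 m: Δρ/Δz = 0.17/10 = 0.017 kg m⁻⁴
  22–71 m: Δρ/Δz = 0.47/49 = 9.6 × 10⁻³ kg m⁻⁴
  71–105 m: Δρ/Δz = 0.18/34 = 5.3 × 10⁻³ kg m⁻⁴
The largest gradient is in the 12–22 m interval — the pycnocline.

12–22 m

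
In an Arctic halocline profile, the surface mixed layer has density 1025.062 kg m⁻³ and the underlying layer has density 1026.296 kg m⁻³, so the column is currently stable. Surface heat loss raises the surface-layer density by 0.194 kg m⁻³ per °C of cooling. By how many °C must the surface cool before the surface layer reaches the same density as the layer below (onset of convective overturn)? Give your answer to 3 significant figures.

Density deficit of the surface layer: 1026.296 − 1025.062 = 1.234 kg m⁻³.
Required change = 1.234 / 0.194 = 6.36 °C.

6.36 °C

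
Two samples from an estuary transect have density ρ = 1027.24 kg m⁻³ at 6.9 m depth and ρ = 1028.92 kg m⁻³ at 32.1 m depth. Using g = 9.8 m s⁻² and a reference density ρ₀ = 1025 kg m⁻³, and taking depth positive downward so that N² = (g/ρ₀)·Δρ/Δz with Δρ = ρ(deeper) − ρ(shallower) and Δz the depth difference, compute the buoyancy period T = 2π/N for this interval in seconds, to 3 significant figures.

249 s

Δρ = 1028.92 − 1027.24 = 1.68 kg m⁻³ over Δz = 32.1 − 6.9 = 25.2 m.
N² = (9.8/1025) × (1.68/25.2) = 6.3740 × 10⁻⁴ s⁻².
N = √(6.3740 × 10⁻⁴) = 0.025247 rad s⁻¹, so T = 2π/N = 248.87 s ≈ 249 s.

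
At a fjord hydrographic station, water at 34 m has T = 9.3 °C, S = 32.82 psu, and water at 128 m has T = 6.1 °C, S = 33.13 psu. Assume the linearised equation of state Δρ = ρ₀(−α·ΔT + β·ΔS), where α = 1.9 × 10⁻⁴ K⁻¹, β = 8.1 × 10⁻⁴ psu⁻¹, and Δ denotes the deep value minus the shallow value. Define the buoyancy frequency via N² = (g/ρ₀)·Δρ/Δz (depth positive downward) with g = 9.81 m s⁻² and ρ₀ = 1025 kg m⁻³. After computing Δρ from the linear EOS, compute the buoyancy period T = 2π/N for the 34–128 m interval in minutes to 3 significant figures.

ΔT = -3.2 K, ΔS = +0.31 psu (deep − shallow).
Δρ/ρ₀ = −αΔT + βΔS = 6.08 × 10⁻⁴ + 2.511 × 10⁻⁴ = 8.591 × 10⁻⁴, so Δρ ≈ 0.8806 kg m⁻³.
N² = (g/ρ₀)·Δρ/Δz = g·(Δρ/ρ₀)/Δz = 9.81 × 8.591 × 10⁻⁴ / 94 = 8.9657 × 10⁻⁵ s⁻².
N = √(8.9657 × 10⁻⁵) = 9.4687 × 10⁻³ rad s⁻¹ → T = 2π/N = 663.57 s = 11.060 min ≈ 11.1 min.

11.1 min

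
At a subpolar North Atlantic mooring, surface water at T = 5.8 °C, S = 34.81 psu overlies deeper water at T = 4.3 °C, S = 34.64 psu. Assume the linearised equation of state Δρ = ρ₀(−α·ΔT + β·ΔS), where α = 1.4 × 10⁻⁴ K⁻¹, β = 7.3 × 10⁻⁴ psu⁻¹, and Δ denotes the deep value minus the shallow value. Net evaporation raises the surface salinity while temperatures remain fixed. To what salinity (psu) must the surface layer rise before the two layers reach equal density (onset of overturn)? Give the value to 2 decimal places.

Neutral buoyancy requires −α(T_deep − T_surf) + β(S_deep − S_surf′) = 0.
S_surf′ = S_deep − (α/β)·ΔT = 34.64 − (1.4 × 10⁻⁴/7.3 × 10⁻⁴)·(-1.5) = 34.9277 psu.
Increase required: 34.9277 − 34.81 = 0.1177 psu.

34.93 psu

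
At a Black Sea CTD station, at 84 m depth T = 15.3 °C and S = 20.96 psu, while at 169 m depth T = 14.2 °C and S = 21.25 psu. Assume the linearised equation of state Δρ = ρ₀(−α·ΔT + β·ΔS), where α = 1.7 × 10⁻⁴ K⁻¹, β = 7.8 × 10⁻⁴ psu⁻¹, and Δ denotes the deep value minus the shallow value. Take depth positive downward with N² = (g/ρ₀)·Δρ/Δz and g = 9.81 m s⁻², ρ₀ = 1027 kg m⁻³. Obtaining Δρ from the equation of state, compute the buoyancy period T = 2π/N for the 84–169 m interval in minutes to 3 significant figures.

15.2 min

ΔT = -1.1 K, ΔS = +0.29 psu (deep − shallow).
Δρ/ρ₀ = −αΔT + βΔS = 1.87 × 10⁻⁴ + 2.262 × 10⁻⁴ = 4.132 × 10⁻⁴, so Δρ ≈ 0.4244 kg m⁻³.
N² = (g/ρ₀)·Δρ/Δz = g·(Δρ/ρ₀)/Δz = 9.81 × 4.132 × 10⁻⁴ / 85 = 4.7688 × 10⁻⁵ s⁻².
N = √(4.7688 × 10⁻⁵) = 6.9056 × 10⁻³ rad s⁻¹ → T = 2π/N = 909.87 s = 15.165 min ≈ 15.2 min.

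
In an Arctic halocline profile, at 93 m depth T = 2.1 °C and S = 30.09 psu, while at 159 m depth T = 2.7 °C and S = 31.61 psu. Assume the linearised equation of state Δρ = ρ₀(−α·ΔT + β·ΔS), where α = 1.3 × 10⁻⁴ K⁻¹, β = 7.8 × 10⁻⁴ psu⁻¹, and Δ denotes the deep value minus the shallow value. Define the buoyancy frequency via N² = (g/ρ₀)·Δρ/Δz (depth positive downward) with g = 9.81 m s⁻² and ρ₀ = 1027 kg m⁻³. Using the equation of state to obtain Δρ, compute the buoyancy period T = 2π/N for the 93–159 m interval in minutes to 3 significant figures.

ΔT = +0.6 K, ΔS = +1.52 psu (deep − shallow).
Δρ/ρ₀ = −αΔT + βΔS = -7.80 × 10⁻⁵ + 1.1856 × 10⁻³ = 1.1076 × 10⁻³, so Δρ ≈ 1.138 kg m⁻³.
N² = (g/ρ₀)·Δρ/Δz = g·(Δρ/ρ₀)/Δz = 9.81 × 1.1076 × 10⁻³ / 66 = 1.6463 × 10⁻⁴ s⁻².
N = √(1.6463 × 10⁻⁴) = 0.012831 rad s⁻¹ → T = 2π/N = 489.69 s = 8.1615 min ≈ 8.16 min.

8.16 min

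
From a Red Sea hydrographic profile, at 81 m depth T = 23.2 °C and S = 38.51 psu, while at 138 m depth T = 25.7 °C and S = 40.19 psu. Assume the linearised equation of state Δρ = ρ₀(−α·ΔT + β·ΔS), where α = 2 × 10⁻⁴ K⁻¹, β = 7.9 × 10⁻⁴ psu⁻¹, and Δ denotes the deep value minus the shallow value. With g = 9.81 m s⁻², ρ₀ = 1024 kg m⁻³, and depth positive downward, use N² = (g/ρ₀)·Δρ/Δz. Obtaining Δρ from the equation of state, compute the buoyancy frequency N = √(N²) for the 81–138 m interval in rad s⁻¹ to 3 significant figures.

ΔT = +2.5 K, ΔS = +1.68 psu (deep − shallow).
Δρ/ρ₀ = −αΔT + βΔS = -5.00 × 10⁻⁴ + 1.3272 × 10⁻³ = 8.272 × 10⁻⁴, so Δρ ≈ 0.8471 kg m⁻³.
N² = (g/ρ₀)·Δρ/Δz = g·(Δρ/ρ₀)/Δz = 9.81 × 8.272 × 10⁻⁴ / 57 = 1.4237 × 10⁻⁴ s⁻².
N = √(1.4237 × 10⁻⁴) = 0.011932 rad s⁻¹ ≈ 0.0119 rad s⁻¹.

0.0119 rad s⁻¹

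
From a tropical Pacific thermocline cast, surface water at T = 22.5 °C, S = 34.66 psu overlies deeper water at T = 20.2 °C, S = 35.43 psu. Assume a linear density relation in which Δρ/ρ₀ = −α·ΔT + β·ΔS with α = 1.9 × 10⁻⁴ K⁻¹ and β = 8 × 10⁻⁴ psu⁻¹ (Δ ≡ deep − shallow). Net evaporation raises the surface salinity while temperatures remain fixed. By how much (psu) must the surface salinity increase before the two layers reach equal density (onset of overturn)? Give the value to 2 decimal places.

1.32 psu

Neutral buoyancy requires −α(T_deep − T_surf) + β(S_deep − S_surf′) = 0.
S_surf′ = S_deep − (α/β)·ΔT = 35.43 − (1.9 × 10⁻⁴/8 × 10⁻⁴)·(-2.3) = 35.9763 psu.
Increase required: 35.9763 − 34.66 = 1.3163 psu.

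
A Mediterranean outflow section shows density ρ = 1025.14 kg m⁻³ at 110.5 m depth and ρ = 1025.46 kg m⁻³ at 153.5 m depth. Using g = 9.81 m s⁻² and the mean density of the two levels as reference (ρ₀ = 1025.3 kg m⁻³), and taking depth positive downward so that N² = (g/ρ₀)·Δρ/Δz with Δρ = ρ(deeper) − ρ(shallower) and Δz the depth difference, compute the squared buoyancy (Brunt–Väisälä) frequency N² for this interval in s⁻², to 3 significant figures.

7.12 × 10⁻⁵ s⁻²

Δρ = 1025.46 − 1025.14 = 0.32 kg m⁻³ over Δz = 153.5 − 110.5 = 43 m.
N² = (9.81/1025.3) × (0.32/43) = 7.1203 × 10⁻⁵ s⁻² ≈ 7.12 × 10⁻⁵ s⁻².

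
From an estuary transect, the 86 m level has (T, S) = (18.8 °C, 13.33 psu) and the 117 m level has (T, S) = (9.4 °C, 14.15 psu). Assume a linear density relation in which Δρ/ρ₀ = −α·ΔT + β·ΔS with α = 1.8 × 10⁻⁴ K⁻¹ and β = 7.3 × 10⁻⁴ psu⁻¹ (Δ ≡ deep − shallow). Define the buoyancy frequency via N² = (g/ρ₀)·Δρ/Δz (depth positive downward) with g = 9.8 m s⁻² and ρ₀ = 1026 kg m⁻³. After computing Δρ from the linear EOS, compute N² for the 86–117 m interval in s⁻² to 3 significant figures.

7.24 × 10⁻⁴ s⁻²

ΔT = -9.4 K, ΔS = +0.82 psu (deep − shallow).
Δρ/ρ₀ = −αΔT + βΔS = 1.692 × 10⁻³ + 5.986 × 10⁻⁴ = 2.2906 × 10⁻³, so Δρ ≈ 2.350 kg m⁻³.
N² = (g/ρ₀)·Δρ/Δz = g·(Δρ/ρ₀)/Δz = 9.8 × 2.2906 × 10⁻³ / 31 = 7.2413 × 10⁻⁴ s⁻² ≈ 7.24 × 10⁻⁴ s⁻².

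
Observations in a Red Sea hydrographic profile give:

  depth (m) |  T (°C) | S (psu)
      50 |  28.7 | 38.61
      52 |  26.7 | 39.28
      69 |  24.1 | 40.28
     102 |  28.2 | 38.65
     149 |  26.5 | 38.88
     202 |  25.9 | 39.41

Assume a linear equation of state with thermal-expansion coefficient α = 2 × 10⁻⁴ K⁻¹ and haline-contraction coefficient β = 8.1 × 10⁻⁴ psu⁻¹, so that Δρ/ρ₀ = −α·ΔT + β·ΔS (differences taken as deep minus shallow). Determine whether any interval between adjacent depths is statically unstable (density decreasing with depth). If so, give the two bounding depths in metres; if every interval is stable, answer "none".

Evaluate Δρ/ρ₀ = −αΔT + βΔS across each adjacent pair:
  50–52 m: −αΔT+βΔS = −(2 × 10⁻⁴)(-2.0)+(8.1 × 10⁻⁴)(+0.67) = 9.4 × 10⁻⁴ → stable
  52–69 m: −αΔT+βΔS = −(2 × 10⁻⁴)(-2.6)+(8.1 × 10⁻⁴)(+1.00) = 1.3 × 10⁻³ → stable
  69–102 m: −αΔT+βΔS = −(2 × 10⁻⁴)(+4.1)+(8.1 × 10⁻⁴)(-1.63) = -2.1 × 10⁻³ → UNSTABLE
  102–149 m: −αΔT+βΔS = −(2 × 10⁻⁴)(-1.7)+(8.1 × 10⁻⁴)(+0.23) = 5.3 × 10⁻⁴ → stable
  149–202 m: −αΔT+βΔS = −(2 × 10⁻⁴)(-0.6)+(8.1 × 10⁻⁴)(+0.53) = 5.5 × 10⁻⁴ → stable
The 69–102 m interval has Δρ < 0: lighter water underlies denser water.

69–102 m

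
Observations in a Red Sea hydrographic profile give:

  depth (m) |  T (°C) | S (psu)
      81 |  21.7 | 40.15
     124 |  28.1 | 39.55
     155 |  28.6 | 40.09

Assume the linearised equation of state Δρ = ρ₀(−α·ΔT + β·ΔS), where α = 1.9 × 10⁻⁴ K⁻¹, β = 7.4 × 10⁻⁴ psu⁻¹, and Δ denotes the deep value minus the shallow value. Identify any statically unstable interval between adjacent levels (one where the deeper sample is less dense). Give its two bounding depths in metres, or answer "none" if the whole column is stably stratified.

Evaluate Δρ/ρ₀ = −αΔT + βΔS across each adjacent pair:
  81–124 m: −αΔT+βΔS = −(1.9 × 10⁻⁴)(+6.4)+(7.4 × 10⁻⁴)(-0.60) = -1.7 × 10⁻³ → UNSTABLE
  124–155 m: −αΔT+βΔS = −(1.9 × 10⁻⁴)(+0.5)+(7.4 × 10⁻⁴)(+0.54) = 3.0 × 10⁻⁴ → stable
The 81–124 m interval has Δρ < 0: lighter water underlies denser water.

81–124 m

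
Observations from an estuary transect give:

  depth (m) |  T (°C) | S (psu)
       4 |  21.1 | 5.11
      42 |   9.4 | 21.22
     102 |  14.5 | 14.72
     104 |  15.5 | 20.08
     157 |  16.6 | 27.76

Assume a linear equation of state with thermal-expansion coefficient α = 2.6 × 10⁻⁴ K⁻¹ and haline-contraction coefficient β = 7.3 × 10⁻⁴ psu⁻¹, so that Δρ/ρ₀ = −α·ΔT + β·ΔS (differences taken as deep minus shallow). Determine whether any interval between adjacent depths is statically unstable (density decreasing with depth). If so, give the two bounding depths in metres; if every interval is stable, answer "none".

Evaluate Δρ/ρ₀ = −αΔT + βΔS across each adjacent pair:
  4–42 m: −αΔT+βΔS = −(2.6 × 10⁻⁴)(-11.7)+(7.3 × 10⁻⁴)(+16.11) = 0.015 → stable
  42–102 m: −αΔT+βΔS = −(2.6 × 10⁻⁴)(+5.1)+(7.3 × 10⁻⁴)(-6.50) = -6.1 × 10⁻³ → UNSTABLE
  102–104 m: −αΔT+βΔS = −(2.6 × 10⁻⁴)(+1.0)+(7.3 × 10⁻⁴)(+5.36) = 3.7 × 10⁻³ → stable
  104–157 m: −αΔT+βΔS = −(2.6 × 10⁻⁴)(+1.1)+(7.3 × 10⁻⁴)(+7.68) = 5.3 × 10⁻³ → stable
The 42–102 m interval has Δρ < 0: lighter water underlies denser water.

42–102 m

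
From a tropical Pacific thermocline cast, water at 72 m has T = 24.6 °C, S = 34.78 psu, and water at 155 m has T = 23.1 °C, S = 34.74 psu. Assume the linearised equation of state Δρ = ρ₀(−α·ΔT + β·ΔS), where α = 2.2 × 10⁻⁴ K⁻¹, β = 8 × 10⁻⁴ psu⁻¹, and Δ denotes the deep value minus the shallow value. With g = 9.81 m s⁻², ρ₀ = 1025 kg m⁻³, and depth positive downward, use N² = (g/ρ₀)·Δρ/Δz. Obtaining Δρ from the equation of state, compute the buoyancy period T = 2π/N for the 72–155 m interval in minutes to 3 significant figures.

17.6 min

ΔT = -1.5 K, ΔS = -0.04 psu (deep − shallow).
Δρ/ρ₀ = −αΔT + βΔS = 3.30 × 10⁻⁴ − 3.20 × 10⁻⁵ = 2.98 × 10⁻⁴, so Δρ ≈ 0.3054 kg m⁻³.
N² = (g/ρ₀)·Δρ/Δz = g·(Δρ/ρ₀)/Δz = 9.81 × 2.98 × 10⁻⁴ / 83 = 3.5221 × 10⁻⁵ s⁻².
N = √(3.5221 × 10⁻⁵) = 5.9347 × 10⁻³ rad s⁻¹ → T = 2π/N = 1.0587 × 10³ s = 17.645 min ≈ 17.6 min.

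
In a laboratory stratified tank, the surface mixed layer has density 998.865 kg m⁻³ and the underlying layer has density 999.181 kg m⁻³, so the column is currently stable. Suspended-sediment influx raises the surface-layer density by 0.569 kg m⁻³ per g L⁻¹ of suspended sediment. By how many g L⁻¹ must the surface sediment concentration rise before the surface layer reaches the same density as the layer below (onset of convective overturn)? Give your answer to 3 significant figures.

Density deficit of the surface layer: 999.181 − 998.865 = 0.316 kg m⁻³.
Required change = 0.316 / 0.569 = 0.555 g L⁻¹.

0.555 g L⁻¹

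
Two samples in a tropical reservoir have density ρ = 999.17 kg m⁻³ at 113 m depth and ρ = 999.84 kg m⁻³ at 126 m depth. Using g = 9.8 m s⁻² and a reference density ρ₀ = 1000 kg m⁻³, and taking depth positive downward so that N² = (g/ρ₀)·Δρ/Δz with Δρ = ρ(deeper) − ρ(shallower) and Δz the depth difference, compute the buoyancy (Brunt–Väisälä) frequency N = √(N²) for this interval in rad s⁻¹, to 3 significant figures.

Δρ = 999.84 − 999.17 = 0.67 kg m⁻³ over Δz = 126 − 113 = 13 m.
N² = (9.8/1000) × (0.67/13) = 5.0508 × 10⁻⁴ s⁻².
N = √(5.0508 × 10⁻⁴) = 0.022474 rad s⁻¹ ≈ 0.0225 rad s⁻¹.

0.0225 rad s⁻¹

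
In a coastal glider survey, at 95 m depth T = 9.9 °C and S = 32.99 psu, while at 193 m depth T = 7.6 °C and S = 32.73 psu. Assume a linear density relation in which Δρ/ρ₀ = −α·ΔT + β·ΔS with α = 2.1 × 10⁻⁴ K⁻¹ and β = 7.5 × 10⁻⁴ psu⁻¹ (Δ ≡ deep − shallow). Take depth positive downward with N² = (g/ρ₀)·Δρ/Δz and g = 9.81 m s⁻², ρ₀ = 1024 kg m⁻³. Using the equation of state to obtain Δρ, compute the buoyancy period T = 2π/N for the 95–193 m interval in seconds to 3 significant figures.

ΔT = -2.3 K, ΔS = -0.26 psu (deep − shallow).
Δρ/ρ₀ = −αΔT + βΔS = 4.83 × 10⁻⁴ − 1.95 × 10⁻⁴ = 2.88 × 10⁻⁴, so Δρ ≈ 0.2949 kg m⁻³.
N² = (g/ρ₀)·Δρ/Δz = g·(Δρ/ρ₀)/Δz = 9.81 × 2.88 × 10⁻⁴ / 98 = 2.8829 × 10⁻⁵ s⁻².
N = √(2.8829 × 10⁻⁵) = 5.3693 × 10⁻³ rad s⁻¹ → T = 2π/N = 1.1702 × 10³ s ≈ 1.17 × 10³ s.

1.17 × 10³ s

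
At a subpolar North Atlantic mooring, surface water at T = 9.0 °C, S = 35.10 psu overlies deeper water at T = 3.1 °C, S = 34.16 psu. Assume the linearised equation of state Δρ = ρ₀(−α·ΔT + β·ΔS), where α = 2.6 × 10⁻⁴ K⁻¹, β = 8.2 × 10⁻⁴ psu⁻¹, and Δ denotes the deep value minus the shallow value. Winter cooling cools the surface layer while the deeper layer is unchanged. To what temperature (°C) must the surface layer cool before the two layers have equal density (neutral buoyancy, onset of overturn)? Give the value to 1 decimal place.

Neutral buoyancy requires Δρ = 0, i.e. −α(T_deep − T_surf′) + β(S_deep − S_surf) = 0.
T_surf′ = T_deep − (β/α)·ΔS = 3.1 − (8.2 × 10⁻⁴/2.6 × 10⁻⁴)·(-0.94) = 6.065 °C.
Cooling required: 9.0 − (6.065) = 2.935 °C.

6.1 °C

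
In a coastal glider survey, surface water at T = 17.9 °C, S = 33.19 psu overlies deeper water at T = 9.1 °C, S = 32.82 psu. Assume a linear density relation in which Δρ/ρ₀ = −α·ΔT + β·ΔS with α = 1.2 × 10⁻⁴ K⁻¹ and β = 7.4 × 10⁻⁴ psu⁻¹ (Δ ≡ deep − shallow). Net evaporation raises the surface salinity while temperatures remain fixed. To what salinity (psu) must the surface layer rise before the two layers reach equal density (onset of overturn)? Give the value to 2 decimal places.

34.25 psu

Neutral buoyancy requires −α(T_deep − T_surf) + β(S_deep − S_surf′) = 0.
S_surf′ = S_deep − (α/β)·ΔT = 32.82 − (1.2 × 10⁻⁴/7.4 × 10⁻⁴)·(-8.8) = 34.2470 psu.
Increase required: 34.2470 − 33.19 = 1.0570 psu.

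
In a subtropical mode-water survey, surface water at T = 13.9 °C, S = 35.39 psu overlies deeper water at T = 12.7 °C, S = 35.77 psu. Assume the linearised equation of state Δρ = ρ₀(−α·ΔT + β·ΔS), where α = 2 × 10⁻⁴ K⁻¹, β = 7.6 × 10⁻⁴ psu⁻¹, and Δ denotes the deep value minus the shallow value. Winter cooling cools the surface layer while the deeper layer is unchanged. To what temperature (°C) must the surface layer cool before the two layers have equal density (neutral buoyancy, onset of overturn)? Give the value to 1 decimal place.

Neutral buoyancy requires Δρ = 0, i.e. −α(T_deep − T_surf′) + β(S_deep − S_surf) = 0.
T_surf′ = T_deep − (β/α)·ΔS = 12.7 − (7.6 × 10⁻⁴/2 × 10⁻⁴)·(+0.38) = 11.256 °C.
Cooling required: 13.9 − (11.256) = 2.644 °C.

11.3 °C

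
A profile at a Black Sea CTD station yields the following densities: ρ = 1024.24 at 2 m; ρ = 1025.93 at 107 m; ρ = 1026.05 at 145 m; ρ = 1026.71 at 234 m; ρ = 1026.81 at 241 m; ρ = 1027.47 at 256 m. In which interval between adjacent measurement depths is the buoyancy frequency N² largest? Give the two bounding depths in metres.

Compute the density gradient over each adjacent pair:
  2–107 m: Δρ/Δz = 1.69/105 = 0.016 kg m⁻⁴
  107–145 m: Δρ/Δz = 0.12/38 = 3.2 × 10⁻³ kg m⁻⁴
  145–234 m: Δρ/Δz = 0.66/89 = 7.4 × 10⁻³ kg m⁻⁴
  234–241 m: Δρ/Δz = 0.10/7 = 0.014 kg m⁻⁴
  241–256 m: Δρ/Δz = 0.66/15 = 0.044 kg m⁻⁴
The largest gradient is in the 241–256 m interval — the pycnocline.

241–256 m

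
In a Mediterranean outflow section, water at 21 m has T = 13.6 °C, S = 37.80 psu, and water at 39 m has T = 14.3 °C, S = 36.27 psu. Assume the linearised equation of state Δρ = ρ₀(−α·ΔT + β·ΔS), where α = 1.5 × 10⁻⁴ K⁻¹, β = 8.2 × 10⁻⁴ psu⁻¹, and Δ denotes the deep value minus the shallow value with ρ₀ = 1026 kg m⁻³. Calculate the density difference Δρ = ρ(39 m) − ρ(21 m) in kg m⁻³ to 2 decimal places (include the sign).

ΔT = +0.7 K, ΔS = -1.53 psu (deep − shallow).
Δρ/ρ₀ = −(1.5 × 10⁻⁴)(+0.7) + (8.2 × 10⁻⁴)(-1.53) = -1.3596 × 10⁻³.
Δρ = 1026 × (-1.3596 × 10⁻³) = -1.39 kg m⁻³.
Negative Δρ: lighter below, statically unstable.

-1.39 kg m⁻³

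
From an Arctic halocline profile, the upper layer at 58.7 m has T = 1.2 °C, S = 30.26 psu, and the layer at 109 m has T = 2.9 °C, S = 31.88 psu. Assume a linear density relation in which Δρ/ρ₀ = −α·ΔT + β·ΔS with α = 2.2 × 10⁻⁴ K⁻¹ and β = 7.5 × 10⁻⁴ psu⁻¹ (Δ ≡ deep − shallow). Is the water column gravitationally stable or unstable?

stable

ΔT = 2.9 − 1.2 = +1.7 K and ΔS = 31.88 − 30.26 = +1.62 psu (deep − shallow).
−αΔT = -3.74 × 10⁻⁴; βΔS = 1.215 × 10⁻³; sum Δρ/ρ₀ = 8.41 × 10⁻⁴.
Δρ/ρ₀ > 0, so Δρ > 0: deeper water is denser → statically stable.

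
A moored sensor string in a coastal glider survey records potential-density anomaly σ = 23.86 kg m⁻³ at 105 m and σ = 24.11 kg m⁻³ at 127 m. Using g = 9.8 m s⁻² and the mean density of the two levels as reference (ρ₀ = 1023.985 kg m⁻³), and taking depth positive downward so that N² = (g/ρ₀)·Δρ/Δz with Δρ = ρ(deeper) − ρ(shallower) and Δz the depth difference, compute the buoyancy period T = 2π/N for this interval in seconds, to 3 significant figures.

602 s

Δρ = 1024.11 − 1023.86 = 0.25 kg m⁻³ over Δz = 127 − 105 = 22 m.
N² = (9.8/1023.985) × (0.25/22) = 1.0876 × 10⁻⁴ s⁻².
N = √(1.0876 × 10⁻⁴) = 0.010429 rad s⁻¹, so T = 2π/N = 602.47 s ≈ 602 s.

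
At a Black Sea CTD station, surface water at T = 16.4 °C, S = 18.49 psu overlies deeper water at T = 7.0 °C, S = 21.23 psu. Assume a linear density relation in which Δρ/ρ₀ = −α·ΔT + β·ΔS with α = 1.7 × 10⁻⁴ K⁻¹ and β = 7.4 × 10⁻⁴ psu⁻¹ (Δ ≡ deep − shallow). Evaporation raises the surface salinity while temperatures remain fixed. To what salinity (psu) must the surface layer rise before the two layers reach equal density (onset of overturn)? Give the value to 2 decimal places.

23.39 psu

Neutral buoyancy requires −α(T_deep − T_surf) + β(S_deep − S_surf′) = 0.
S_surf′ = S_deep − (α/β)·ΔT = 21.23 − (1.7 × 10⁻⁴/7.4 × 10⁻⁴)·(-9.4) = 23.3895 psu.
Increase required: 23.3895 − 18.49 = 4.8995 psu.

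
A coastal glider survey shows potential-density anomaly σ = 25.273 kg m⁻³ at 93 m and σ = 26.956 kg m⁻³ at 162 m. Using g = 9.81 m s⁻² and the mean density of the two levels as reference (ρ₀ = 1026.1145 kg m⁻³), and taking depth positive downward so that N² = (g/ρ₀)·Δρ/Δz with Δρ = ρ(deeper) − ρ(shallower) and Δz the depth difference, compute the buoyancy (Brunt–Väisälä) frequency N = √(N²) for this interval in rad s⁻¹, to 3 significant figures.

Δρ = 1026.956 − 1025.273 = 1.683 kg m⁻³ over Δz = 162 − 93 = 69 m.
N² = (9.81/1026.1145) × (1.683/69) = 2.3319 × 10⁻⁴ s⁻².
N = √(2.3319 × 10⁻⁴) = 0.015271 rad s⁻¹ ≈ 0.0153 rad s⁻¹.

0.0153 rad s⁻¹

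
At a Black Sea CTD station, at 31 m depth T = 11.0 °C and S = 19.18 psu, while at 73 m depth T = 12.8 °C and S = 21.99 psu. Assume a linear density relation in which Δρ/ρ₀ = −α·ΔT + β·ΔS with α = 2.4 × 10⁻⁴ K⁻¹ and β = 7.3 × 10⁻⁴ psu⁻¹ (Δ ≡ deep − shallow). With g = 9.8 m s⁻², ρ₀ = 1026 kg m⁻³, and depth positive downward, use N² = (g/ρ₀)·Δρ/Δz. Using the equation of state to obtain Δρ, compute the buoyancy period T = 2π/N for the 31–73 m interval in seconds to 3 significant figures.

323 s

ΔT = +1.8 K, ΔS = +2.81 psu (deep − shallow).
Δρ/ρ₀ = −αΔT + βΔS = -4.32 × 10⁻⁴ + 2.0513 × 10⁻³ = 1.6193 × 10⁻³, so Δρ ≈ 1.661 kg m⁻³.
N² = (g/ρ₀)·Δρ/Δz = g·(Δρ/ρ₀)/Δz = 9.8 × 1.6193 × 10⁻³ / 42 = 3.7784 × 10⁻⁴ s⁻².
N = √(3.7784 × 10⁻⁴) = 0.019438 rad s⁻¹ → T = 2π/N = 323.24 s ≈ 323 s.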